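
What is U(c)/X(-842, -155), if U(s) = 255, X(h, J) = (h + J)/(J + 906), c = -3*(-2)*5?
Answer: -191505/997 ≈ -192.08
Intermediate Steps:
c = 30 (c = 6*5 = 30)
X(h, J) = (J + h)/(906 + J)
U(c)/X(-842, -155) = 255/(((-155 - 842)/(906 - 155))) = 255/((-997/751)) = 255/(((1/751)*(-997))) = 255/(-997/751) = 255*(-751/997) = -191505/997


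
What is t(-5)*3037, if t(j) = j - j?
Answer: 0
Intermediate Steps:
t(j) = 0
t(-5)*3037 = 0*3037 = 0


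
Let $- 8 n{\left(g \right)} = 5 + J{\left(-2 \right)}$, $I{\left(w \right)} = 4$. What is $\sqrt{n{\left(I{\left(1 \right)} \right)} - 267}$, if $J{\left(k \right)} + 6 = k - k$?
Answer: $\frac{i \sqrt{4270}}{4} \approx 16.336 i$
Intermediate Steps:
$J{\left(k \right)} = -6$ ($J{\left(k \right)} = -6 + \left(k - k\right) = -6 + 0 = -6$)
$n{\left(g \right)} = \frac{1}{8}$ ($n{\left(g \right)} = - \frac{5 - 6}{8} = \left(- \frac{1}{8}\right) \left(-1\right) = \frac{1}{8}$)
$\sqrt{n{\left(I{\left(1 \right)} \right)} - 267} = \sqrt{\frac{1}{8} - 267} = \sqrt{- \frac{2135}{8}} = \frac{i \sqrt{4270}}{4}$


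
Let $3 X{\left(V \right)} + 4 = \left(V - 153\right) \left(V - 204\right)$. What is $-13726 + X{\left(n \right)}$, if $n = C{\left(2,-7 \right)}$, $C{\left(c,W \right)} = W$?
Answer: $-2474$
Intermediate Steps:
$n = -7$
$X{\left(V \right)} = - \frac{4}{3} + \frac{\left(-204 + V\right) \left(-153 + V\right)}{3}$ ($X{\left(V \right)} = - \frac{4}{3} + \frac{\left(V - 153\right) \left(V - 204\right)}{3} = - \frac{4}{3} + \frac{\left(-153 + V\right) \left(-204 + V\right)}{3} = - \frac{4}{3} + \frac{\left(-204 + V\right) \left(-153 + V\right)}{3}$)
$-13726 + X{\left(n \right)} = -13726 + \left(\frac{31208}{3} - -833 + \frac{\left(-7\right)^{2}}{3}\right) = -13726 + \left(\frac{31208}{3} + 833 + \frac{1}{3} \cdot 49\right) = -13726 + \left(\frac{31208}{3} + 833 + \frac{49}{3}\right) = -13726 + 11252 = -2474$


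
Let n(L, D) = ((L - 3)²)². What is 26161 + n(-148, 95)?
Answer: 519911762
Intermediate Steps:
n(L, D) = (-3 + L)⁴ (n(L, D) = ((-3 + L)²)² = (-3 + L)⁴)
26161 + n(-148, 95) = 26161 + (-3 - 148)⁴ = 26161 + (-151)⁴ = 26161 + 519885601 = 519911762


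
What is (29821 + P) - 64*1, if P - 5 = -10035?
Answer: 19727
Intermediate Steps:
P = -10030 (P = 5 - 10035 = -10030)
(29821 + P) - 64*1 = (29821 - 10030) - 64*1 = 19791 - 64 = 19727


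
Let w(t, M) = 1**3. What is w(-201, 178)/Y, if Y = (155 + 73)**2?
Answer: 1/51984 ≈ 1.9237e-5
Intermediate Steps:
w(t, M) = 1
Y = 51984 (Y = 228**2 = 51984)
w(-201, 178)/Y = 1/51984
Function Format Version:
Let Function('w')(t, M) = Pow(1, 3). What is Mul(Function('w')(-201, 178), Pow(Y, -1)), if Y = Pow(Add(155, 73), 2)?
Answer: Rational(1, 51984) ≈ 1.9237e-5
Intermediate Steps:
Function('w')(t, M) = 1
Y = 51984 (Y = Pow(228, 2) = 51984)
Mul(Function('w')(-201, 178), Pow(Y, -1)) = Mul(1, Pow(51984, -1)) = Mul(1, Rational(1, 51984)) = Rational(1, 51984)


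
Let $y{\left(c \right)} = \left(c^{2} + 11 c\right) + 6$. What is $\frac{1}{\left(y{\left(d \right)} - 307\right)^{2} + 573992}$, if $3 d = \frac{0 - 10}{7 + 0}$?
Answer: $\frac{194481}{129842310553} \approx 1.4978 \cdot 10^{-6}$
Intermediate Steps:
$d = - \frac{10}{21}$ ($d = \frac{\left(0 - 10\right) \frac{1}{7 + 0}}{3} = \frac{\left(-10\right) \frac{1}{7}}{3} = \frac{1}{3} \left(- \frac{10}{7}\right) = - \frac{10}{21} \approx -0.47619$)
$y{\left(c \right)} = 6 + c^{2} + 11 c$
$\frac{1}{\left(y{\left(d \right)} - 307\right)^{2} + 573992} = \frac{1}{\left(\left(6 + \left(- \frac{10}{21}\right)^{2} + 11 \left(- \frac{10}{21}\right)\right) - 307\right)^{2} + 573992} = \frac{1}{\left(\left(6 + \frac{100}{441} - \frac{110}{21}\right) - 307\right)^{2} + 573992} = \frac{1}{\left(\frac{436}{441} - 307\right)^{2} + 573992} = \frac{1}{\left(- \frac{134951}{441}\right)^{2} + 573992} = \frac{1}{\frac{18211772401}{194481} + 573992} = \frac{1}{\frac{129842310553}{194481}} = \frac{194481}{129842310553}$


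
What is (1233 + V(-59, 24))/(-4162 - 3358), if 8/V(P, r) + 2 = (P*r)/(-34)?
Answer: -415589/2534240 ≈ -0.16399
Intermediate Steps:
V(P, r) = 8/(-2 - P*r/34) (V(P, r) = 8/(-2 + (P*r)/(-34)) = 8/(-2 + (P*r)*(-1/34)) = 8/(-2 - P*r/34))
(1233 + V(-59, 24))/(-4162 - 3358) = (1233 - 272/(68 - 59*24))/(-4162 - 3358) = (1233 - 272/(68 - 1416))/(-7520) = (1233 - 272/(-1348))*(-1/7520) = (1233 - 272*(-1/1348))*(-1/7520) = (1233 + 68/337)*(-1/7520) = (415589/337)*(-1/7520) = -415589/2534240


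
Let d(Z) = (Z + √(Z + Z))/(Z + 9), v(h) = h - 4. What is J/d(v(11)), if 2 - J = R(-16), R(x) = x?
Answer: 288/5 - 288*√14/35 ≈ 26.811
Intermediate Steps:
v(h) = -4 + h
J = 18 (J = 2 - 1*(-16) = 2 + 16 = 18)
d(Z) = (Z + √2*√Z)/(9 + Z) (d(Z) = (Z + √(2*Z))/(9 + Z) = (Z + √2*√Z)/(9 + Z))
J/d(v(11)) = 18/((((-4 + 11) + √2*√(-4 + 11))/(9 + (-4 + 11)))) = 18/(((7 + √2*√7)/(9 + 7))) = 18/(((7 + √14)/16)) = 18/(7/16 + √14/16)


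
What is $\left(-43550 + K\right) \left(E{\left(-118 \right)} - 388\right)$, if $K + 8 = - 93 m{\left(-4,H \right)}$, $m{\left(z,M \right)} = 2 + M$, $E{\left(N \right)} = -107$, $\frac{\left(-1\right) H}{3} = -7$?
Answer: $22620015$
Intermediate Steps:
$H = 21$ ($H = \left(-3\right) \left(-7\right) = 21$)
$K = -2147$ ($K = -8 - 93 \left(2 + 21\right) = -8 - 2139 = -2147$)
$\left(-43550 + K\right) \left(E{\left(-118 \right)} - 388\right) = \left(-43550 - 2147\right) \left(-107 - 388\right) = \left(-45697\right) \left(-495\right) = 22620015$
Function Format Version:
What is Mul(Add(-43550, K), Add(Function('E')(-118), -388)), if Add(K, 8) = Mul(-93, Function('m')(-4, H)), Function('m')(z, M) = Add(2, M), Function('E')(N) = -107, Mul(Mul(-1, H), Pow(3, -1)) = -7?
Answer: 22620015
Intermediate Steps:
H = 21 (H = Mul(-3, -7) = 21)
K = -2147 (K = Add(-8, Mul(-93, Add(2, 21))) = Add(-8, Mul(-93, 23)) = Add(-8, -2139) = -2147)
Mul(Add(-43550, K), Add(Function('E')(-118), -388)) = Mul(Add(-43550, -2147), Add(-107, -388)) = Mul(-45697, -495) = 22620015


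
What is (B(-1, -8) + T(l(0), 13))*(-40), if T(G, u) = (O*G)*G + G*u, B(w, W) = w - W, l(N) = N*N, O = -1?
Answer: -280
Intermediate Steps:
l(N) = N**2
T(G, u) = -G**2 + G*u (T(G, u) = (-G)*G + G*u = -G**2 + G*u)
(B(-1, -8) + T(l(0), 13))*(-40) = ((-1 - 1*(-8)) + 0**2*(13 - 1*0**2))*(-40) = ((-1 + 8) + 0*(13 - 1*0))*(-40) = (7 + 0*(13 + 0))*(-40) = (7 + 0*13)*(-40) = (7 + 0)*(-40) = 7*(-40) = -280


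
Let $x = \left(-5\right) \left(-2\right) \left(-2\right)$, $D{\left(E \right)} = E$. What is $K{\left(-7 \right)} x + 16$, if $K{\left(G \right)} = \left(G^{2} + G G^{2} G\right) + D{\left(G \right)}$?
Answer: $-48844$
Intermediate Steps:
$x = -20$ ($x = 10 \left(-2\right) = -20$)
$K{\left(G \right)} = G + G^{2} + G^{4}$ ($K{\left(G \right)} = \left(G^{2} + G G^{2} G\right) + G = \left(G^{2} + G^{3} G\right) + G = \left(G^{2} + G^{4}\right) + G = G + G^{2} + G^{4}$)
$K{\left(-7 \right)} x + 16 = - 7 \left(1 - 7 + \left(-7\right)^{3}\right) \left(-20\right) + 16 = - 7 \left(1 - 7 - 343\right) \left(-20\right) + 16 = \left(-7\right) \left(-349\right) \left(-20\right) + 16 = 2443 \left(-20\right) + 16 = -48860 + 16 = -48844$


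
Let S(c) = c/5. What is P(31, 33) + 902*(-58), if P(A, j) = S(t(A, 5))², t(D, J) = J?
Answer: -52315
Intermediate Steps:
S(c) = c/5 (S(c) = c*(⅕) = c/5)
P(A, j) = 1 (P(A, j) = ((⅕)*5)² = 1² = 1)
P(31, 33) + 902*(-58) = 1 + 902*(-58) = 1 - 52316 = -52315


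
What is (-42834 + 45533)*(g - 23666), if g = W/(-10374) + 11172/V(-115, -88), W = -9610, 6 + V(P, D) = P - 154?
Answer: -91265070563461/1426425 ≈ -6.3982e+7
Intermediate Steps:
V(P, D) = -160 + P (V(P, D) = -6 + (P - 154) = -6 + (-154 + P) = -160 + P)
g = -56627789/1426425 (g = -9610/(-10374) + 11172/(-160 - 115) = -9610*(-1/10374) + 11172/(-275) = 4805/5187 + 11172*(-1/275) = 4805/5187 - 11172/275 = -56627789/1426425 ≈ -39.699)
(-42834 + 45533)*(g - 23666) = (-42834 + 45533)*(-56627789/1426425 - 23666) = 2699*(-33814401839/1426425) = -91265070563461/1426425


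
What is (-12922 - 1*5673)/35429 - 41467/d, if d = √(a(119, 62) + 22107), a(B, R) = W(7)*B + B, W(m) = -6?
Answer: -18595/35429 - 41467*√5378/10756 ≈ -283.25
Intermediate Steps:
a(B, R) = -5*B (a(B, R) = -6*B + B = -5*B)
d = 2*√5378 (d = √(-5*119 + 22107) = √(-595 + 22107) = √21512 = 2*√5378 ≈ 146.67)
(-12922 - 1*5673)/35429 - 41467/d = (-12922 - 1*5673)/35429 - 41467*√5378/10756 = (-12922 - 5673)*(1/35429) - 41467*√5378/10756 = -18595*1/35429 - 41467*√5378/10756 = -18595/35429 - 41467*√5378/10756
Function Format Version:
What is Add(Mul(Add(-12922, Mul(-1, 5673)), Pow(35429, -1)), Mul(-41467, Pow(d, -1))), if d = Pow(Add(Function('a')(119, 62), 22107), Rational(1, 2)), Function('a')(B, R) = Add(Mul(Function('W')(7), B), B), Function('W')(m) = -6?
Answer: Add(Rational(-18595, 35429), Mul(Rational(-41467, 10756), Pow(5378, Rational(1, 2)))) ≈ -283.25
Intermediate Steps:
Function('a')(B, R) = Mul(-5, B) (Function('a')(B, R) = Add(Mul(-6, B), B) = Mul(-5, B))
d = Mul(2, Pow(5378, Rational(1, 2))) (d = Pow(Add(Mul(-5, 119), 22107), Rational(1, 2)) = Pow(Add(-595, 22107), Rational(1, 2)) = Pow(21512, Rational(1, 2)) = Mul(2, Pow(5378, Rational(1, 2))) ≈ 146.67)
Add(Mul(Add(-12922, Mul(-1, 5673)), Pow(35429, -1)), Mul(-41467, Pow(d, -1))) = Add(Mul(Add(-12922, Mul(-1, 5673)), Pow(35429, -1)), Mul(-41467, Pow(Mul(2, Pow(5378, Rational(1, 2))), -1))) = Add(Mul(Add(-12922, -5673), Rational(1, 35429)), Mul(-41467, Mul(Rational(1, 10756), Pow(5378, Rational(1, 2))))) = Add(Mul(-18595, Rational(1, 35429)), Mul(Rational(-41467, 10756), Pow(5378, Rational(1, 2)))) = Add(Rational(-18595, 35429), Mul(Rational(-41467, 10756), Pow(5378, Rational(1, 2))))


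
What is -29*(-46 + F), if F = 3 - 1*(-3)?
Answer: 1160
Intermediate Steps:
F = 6 (F = 3 + 3 = 6)
-29*(-46 + F) = -29*(-46 + 6) = -29*(-40) = 1160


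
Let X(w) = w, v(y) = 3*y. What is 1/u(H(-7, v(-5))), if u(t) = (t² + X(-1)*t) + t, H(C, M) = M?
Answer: 1/225 ≈ 0.0044444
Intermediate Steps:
u(t) = t² (u(t) = (t² - t) + t = t²)
1/u(H(-7, v(-5))) = 1/((3*(-5))²) = 1/((-15)²) = 1/225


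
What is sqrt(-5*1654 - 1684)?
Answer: 3*I*sqrt(1106) ≈ 99.77*I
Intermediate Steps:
sqrt(-5*1654 - 1684) = sqrt(-8270 - 1684) = sqrt(-9954) = 3*I*sqrt(1106)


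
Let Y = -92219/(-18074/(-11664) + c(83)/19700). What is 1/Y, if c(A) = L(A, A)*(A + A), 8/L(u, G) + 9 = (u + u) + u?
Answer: -222576463/13243847247000 ≈ -1.6806e-5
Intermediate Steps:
L(u, G) = 8/(-9 + 3*u) (L(u, G) = 8/(-9 + ((u + u) + u)) = 8/(-9 + (2*u + u)) = 8/(-9 + 3*u))
c(A) = 16*A/(3*(-3 + A)) (c(A) = (8/(3*(-3 + A)))*(A + A) = (8/(3*(-3 + A)))*(2*A) = 16*A/(3*(-3 + A)))
Y = -13243847247000/222576463 (Y = -92219/(-18074/(-11664) + ((16/3)*83/(-3 + 83))/19700) = -92219/(-18074*(-1/11664) + ((16/3)*83/80)*(1/19700)) = -92219/(9037/5832 + ((16/3)*83*(1/80))*(1/19700)) = -92219/(9037/5832 + (83/15)*(1/19700)) = -92219/(9037/5832 + 83/295500) = -92219/222576463/143613000 = -92219*143613000/222576463 = -13243847247000/222576463 ≈ -59502.)
1/Y = 1/(-13243847247000/222576463) = -222576463/13243847247000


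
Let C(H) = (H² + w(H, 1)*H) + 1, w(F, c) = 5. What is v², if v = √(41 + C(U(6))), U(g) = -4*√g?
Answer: 138 - 20*√6 ≈ 89.010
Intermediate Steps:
C(H) = 1 + H² + 5*H (C(H) = (H² + 5*H) + 1 = 1 + H² + 5*H)
v = √(138 - 20*√6) (v = √(41 + (1 + (-4*√6)² + 5*(-4*√6))) = √(41 + (1 + 96 - 20*√6)) = √(41 + (97 - 20*√6)) = √(138 - 20*√6) ≈ 9.4345)
v² = (√(138 - 20*√6))² = 138 - 20*√6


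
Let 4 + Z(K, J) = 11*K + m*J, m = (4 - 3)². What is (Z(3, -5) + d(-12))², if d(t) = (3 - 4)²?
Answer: 625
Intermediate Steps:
m = 1 (m = 1² = 1)
Z(K, J) = -4 + J + 11*K (Z(K, J) = -4 + (11*K + 1*J) = -4 + (11*K + J) = -4 + (J + 11*K) = -4 + J + 11*K)
d(t) = 1 (d(t) = (-1)² = 1)
(Z(3, -5) + d(-12))² = ((-4 - 5 + 11*3) + 1)² = ((-4 - 5 + 33) + 1)² = (24 + 1)² = 25² = 625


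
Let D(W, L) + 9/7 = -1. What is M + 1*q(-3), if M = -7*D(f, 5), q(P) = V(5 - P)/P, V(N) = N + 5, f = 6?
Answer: 35/3 ≈ 11.667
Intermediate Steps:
V(N) = 5 + N
D(W, L) = -16/7 (D(W, L) = -9/7 - 1 = -16/7)
q(P) = (10 - P)/P (q(P) = (5 + (5 - P))/P = (10 - P)/P)
M = 16 (M = -7*(-16/7) = 16)
M + 1*q(-3) = 16 + 1*((10 - 1*(-3))/(-3)) = 16 + 1*(-(10 + 3)/3) = 16 + 1*(-1/3*13) = 16 + 1*(-13/3) = 16 - 13/3 = 35/3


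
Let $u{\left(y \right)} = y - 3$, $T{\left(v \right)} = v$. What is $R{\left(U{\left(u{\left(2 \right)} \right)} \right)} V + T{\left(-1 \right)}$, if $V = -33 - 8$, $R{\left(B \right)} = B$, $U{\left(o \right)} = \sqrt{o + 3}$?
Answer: $-1 - 41 \sqrt{2} \approx -58.983$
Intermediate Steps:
$u{\left(y \right)} = -3 + y$
$U{\left(o \right)} = \sqrt{3 + o}$
$V = -41$
$R{\left(U{\left(u{\left(2 \right)} \right)} \right)} V + T{\left(-1 \right)} = \sqrt{3 + \left(-3 + 2\right)} \left(-41\right) - 1 = \sqrt{3 - 1} \left(-41\right) - 1 = \sqrt{2} \left(-41\right) - 1 = - 41 \sqrt{2} - 1 = -1 - 41 \sqrt{2}$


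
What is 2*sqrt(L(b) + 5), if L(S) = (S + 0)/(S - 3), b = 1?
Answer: 3*sqrt(2) ≈ 4.2426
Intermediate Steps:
L(S) = S/(-3 + S)
2*sqrt(L(b) + 5) = 2*sqrt(1/(-3 + 1) + 5) = 2*sqrt(1/(-2) + 5) = 2*sqrt(1*(-1/2) + 5) = 2*sqrt(-1/2 + 5) = 2*sqrt(9/2) = 2*(3*sqrt(2)/2) = 3*sqrt(2)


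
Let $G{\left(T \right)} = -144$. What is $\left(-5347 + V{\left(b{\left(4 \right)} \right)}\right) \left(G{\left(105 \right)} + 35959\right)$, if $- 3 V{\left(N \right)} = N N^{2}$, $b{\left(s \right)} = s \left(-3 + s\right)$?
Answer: $- \frac{576800575}{3} \approx -1.9227 \cdot 10^{8}$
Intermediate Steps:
$V{\left(N \right)} = - \frac{N^{3}}{3}$ ($V{\left(N \right)} = - \frac{N N^{2}}{3} = - \frac{N^{3}}{3}$)
$\left(-5347 + V{\left(b{\left(4 \right)} \right)}\right) \left(G{\left(105 \right)} + 35959\right) = \left(-5347 - \frac{\left(4 \left(-3 + 4\right)\right)^{3}}{3}\right) \left(-144 + 35959\right) = \left(-5347 - \frac{\left(4 \cdot 1\right)^{3}}{3}\right) 35815 = \left(-5347 - \frac{4^{3}}{3}\right) 35815 = \left(-5347 - \frac{64}{3}\right) 35815 = \left(- \frac{16105}{3}\right) 35815 = - \frac{576800575}{3}$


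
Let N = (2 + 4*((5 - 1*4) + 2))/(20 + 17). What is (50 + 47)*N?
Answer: 1358/37 ≈ 36.703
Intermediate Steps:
N = 14/37 (N = (2 + 4*((5 - 4) + 2))/37 = (2 + 4*(1 + 2))*(1/37) = (2 + 4*3)*(1/37) = (2 + 12)*(1/37) = 14*(1/37) = 14/37 ≈ 0.37838)
(50 + 47)*N = (50 + 47)*(14/37) = 97*(14/37) = 1358/37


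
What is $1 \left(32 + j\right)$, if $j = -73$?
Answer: $-41$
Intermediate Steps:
$1 \left(32 + j\right) = 1 \left(32 - 73\right) = 1 \left(-41\right) = -41$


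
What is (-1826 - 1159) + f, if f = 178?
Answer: -2807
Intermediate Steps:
(-1826 - 1159) + f = (-1826 - 1159) + 178 = -2985 + 178 = -2807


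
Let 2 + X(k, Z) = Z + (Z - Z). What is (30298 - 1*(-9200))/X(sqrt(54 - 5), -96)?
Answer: -19749/49 ≈ -403.04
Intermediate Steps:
X(k, Z) = -2 + Z (X(k, Z) = -2 + (Z + (Z - Z)) = -2 + (Z + 0) = -2 + Z)
(30298 - 1*(-9200))/X(sqrt(54 - 5), -96) = (30298 - 1*(-9200))/(-2 - 96) = (30298 + 9200)/(-98) = 39498*(-1/98) = -19749/49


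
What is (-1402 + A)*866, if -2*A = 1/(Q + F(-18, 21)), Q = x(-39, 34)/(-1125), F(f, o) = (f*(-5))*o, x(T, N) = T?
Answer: -860532001091/708763 ≈ -1.2141e+6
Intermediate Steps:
F(f, o) = -5*f*o (F(f, o) = (-5*f)*o = -5*f*o)
Q = 13/375 (Q = -39/(-1125) = -39*(-1/1125) = 13/375 ≈ 0.034667)
A = -375/1417526 (A = -1/(2*(13/375 - 5*(-18)*21)) = -1/(2*(13/375 + 1890)) = -1/(2*708763/375) = -½*375/708763 = -375/1417526 ≈ -0.00026455)
(-1402 + A)*866 = (-1402 - 375/1417526)*866 = -1987371827/1417526*866 = -860532001091/708763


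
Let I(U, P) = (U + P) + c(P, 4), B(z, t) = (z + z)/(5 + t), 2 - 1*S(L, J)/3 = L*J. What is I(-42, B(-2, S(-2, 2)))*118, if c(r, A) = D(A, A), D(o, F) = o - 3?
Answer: -111746/23 ≈ -4858.5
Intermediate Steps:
S(L, J) = 6 - 3*J*L (S(L, J) = 6 - 3*L*J = 6 - 3*J*L)
D(o, F) = -3 + o
B(z, t) = 2*z/(5 + t) (B(z, t) = (2*z)/(5 + t) = 2*z/(5 + t))
c(r, A) = -3 + A
I(U, P) = 1 + P + U (I(U, P) = (U + P) + (-3 + 4) = (P + U) + 1 = 1 + P + U)
I(-42, B(-2, S(-2, 2)))*118 = (1 + 2*(-2)/(5 + (6 - 3*2*(-2))) - 42)*118 = (1 + 2*(-2)/(5 + (6 + 12)) - 42)*118 = (1 + 2*(-2)/(5 + 18) - 42)*118 = (1 + 2*(-2)/23 - 42)*118 = (1 + 2*(-2)*(1/23) - 42)*118 = (1 - 4/23 - 42)*118 = -947/23*118 = -111746/23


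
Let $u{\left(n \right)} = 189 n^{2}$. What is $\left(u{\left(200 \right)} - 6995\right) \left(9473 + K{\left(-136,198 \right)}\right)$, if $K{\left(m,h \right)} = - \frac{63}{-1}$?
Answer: $72025455680$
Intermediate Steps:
$K{\left(m,h \right)} = 63$ ($K{\left(m,h \right)} = \left(-63\right) \left(-1\right) = 63$)
$\left(u{\left(200 \right)} - 6995\right) \left(9473 + K{\left(-136,198 \right)}\right) = \left(189 \cdot 200^{2} - 6995\right) \left(9473 + 63\right) = \left(189 \cdot 40000 - 6995\right) 9536 = \left(7560000 - 6995\right) 9536 = 7553005 \cdot 9536 = 72025455680$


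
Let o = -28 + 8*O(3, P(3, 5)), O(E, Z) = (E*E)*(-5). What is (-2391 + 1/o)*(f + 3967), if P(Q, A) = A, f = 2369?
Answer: -1469491056/97 ≈ -1.5149e+7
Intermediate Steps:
O(E, Z) = -5*E² (O(E, Z) = E²*(-5) = -5*E²)
o = -388 (o = -28 + 8*(-5*3²) = -28 + 8*(-5*9) = -28 + 8*(-45) = -28 - 360 = -388)
(-2391 + 1/o)*(f + 3967) = (-2391 + 1/(-388))*(2369 + 3967) = (-2391 - 1/388)*6336 = -927709/388*6336 = -1469491056/97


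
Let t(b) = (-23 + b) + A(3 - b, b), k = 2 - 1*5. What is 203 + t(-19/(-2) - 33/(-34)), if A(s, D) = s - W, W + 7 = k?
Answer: 193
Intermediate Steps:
k = -3 (k = 2 - 5 = -3)
W = -10 (W = -7 - 3 = -10)
A(s, D) = 10 + s (A(s, D) = s - 1*(-10) = s + 10 = 10 + s)
t(b) = -10 (t(b) = (-23 + b) + (10 + (3 - b)) = (-23 + b) + (13 - b) = -10)
203 + t(-19/(-2) - 33/(-34)) = 203 - 10 = 193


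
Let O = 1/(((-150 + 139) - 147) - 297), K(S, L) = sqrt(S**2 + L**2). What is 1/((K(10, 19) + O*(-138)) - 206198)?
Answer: -42688078160/8802183297843779 - 207025*sqrt(461)/8802183297843779 ≈ -4.8502e-6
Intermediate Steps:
K(S, L) = sqrt(L**2 + S**2)
O = -1/455 (O = 1/((-11 - 147) - 297) = 1/(-158 - 297) = 1/(-455) = -1/455 ≈ -0.0021978)
1/((K(10, 19) + O*(-138)) - 206198) = 1/((sqrt(19**2 + 10**2) - 1/455*(-138)) - 206198) = 1/((sqrt(361 + 100) + 138/455) - 206198) = 1/((sqrt(461) + 138/455) - 206198) = 1/((138/455 + sqrt(461)) - 206198) = 1/(-93819952/455 + sqrt(461))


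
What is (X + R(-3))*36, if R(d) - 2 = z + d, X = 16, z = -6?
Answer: 324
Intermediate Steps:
R(d) = -4 + d (R(d) = 2 + (-6 + d) = -4 + d)
(X + R(-3))*36 = (16 + (-4 - 3))*36 = (16 - 7)*36 = 9*36 = 324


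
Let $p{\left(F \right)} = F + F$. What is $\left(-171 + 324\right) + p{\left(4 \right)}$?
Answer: $161$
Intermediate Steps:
$p{\left(F \right)} = 2 F$
$\left(-171 + 324\right) + p{\left(4 \right)} = \left(-171 + 324\right) + 2 \cdot 4 = 153 + 8 = 161$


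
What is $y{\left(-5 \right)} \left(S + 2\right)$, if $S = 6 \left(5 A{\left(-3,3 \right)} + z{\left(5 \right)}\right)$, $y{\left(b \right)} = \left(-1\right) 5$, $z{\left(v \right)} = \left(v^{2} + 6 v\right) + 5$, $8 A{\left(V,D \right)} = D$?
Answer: $- \frac{7465}{4} \approx -1866.3$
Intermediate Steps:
$A{\left(V,D \right)} = \frac{D}{8}$
$z{\left(v \right)} = 5 + v^{2} + 6 v$
$y{\left(b \right)} = -5$
$S = \frac{1485}{4}$ ($S = 6 \left(5 \cdot \frac{1}{8} \cdot 3 + \left(5 + 5^{2} + 6 \cdot 5\right)\right) = 6 \left(5 \cdot \frac{3}{8} + \left(5 + 25 + 30\right)\right) = 6 \left(\frac{15}{8} + 60\right) = 6 \cdot \frac{495}{8} = \frac{1485}{4} \approx 371.25$)
$y{\left(-5 \right)} \left(S + 2\right) = - 5 \left(\frac{1485}{4} + 2\right) = \left(-5\right) \frac{1493}{4} = - \frac{7465}{4}$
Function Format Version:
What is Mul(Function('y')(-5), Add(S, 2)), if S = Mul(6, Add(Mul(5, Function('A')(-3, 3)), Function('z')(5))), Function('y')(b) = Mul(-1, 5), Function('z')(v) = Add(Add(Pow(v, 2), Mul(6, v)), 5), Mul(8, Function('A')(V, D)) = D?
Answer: Rational(-7465, 4) ≈ -1866.3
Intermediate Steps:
Function('A')(V, D) = Mul(Rational(1, 8), D)
Function('z')(v) = Add(5, Pow(v, 2), Mul(6, v))
Function('y')(b) = -5
S = Rational(1485, 4) (S = Mul(6, Add(Mul(5, Mul(Rational(1, 8), 3)), Add(5, Pow(5, 2), Mul(6, 5)))) = Mul(6, Add(Mul(5, Rational(3, 8)), Add(5, 25, 30))) = Mul(6, Add(Rational(15, 8), 60)) = Mul(6, Rational(495, 8)) = Rational(1485, 4) ≈ 371.25)
Mul(Function('y')(-5), Add(S, 2)) = Mul(-5, Add(Rational(1485, 4), 2)) = Mul(-5, Rational(1493, 4)) = Rational(-7465, 4)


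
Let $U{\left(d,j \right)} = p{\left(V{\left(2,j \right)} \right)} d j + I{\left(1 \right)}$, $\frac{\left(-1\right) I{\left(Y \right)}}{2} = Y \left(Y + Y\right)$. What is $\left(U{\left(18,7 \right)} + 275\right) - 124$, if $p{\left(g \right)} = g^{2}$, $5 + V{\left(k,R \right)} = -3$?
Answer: $8211$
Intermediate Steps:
$V{\left(k,R \right)} = -8$ ($V{\left(k,R \right)} = -5 - 3 = -8$)
$I{\left(Y \right)} = - 4 Y^{2}$ ($I{\left(Y \right)} = - 2 Y \left(Y + Y\right) = - 2 Y 2 Y = - 2 \cdot 2 Y^{2} = - 4 Y^{2}$)
$U{\left(d,j \right)} = -4 + 64 d j$ ($U{\left(d,j \right)} = \left(-8\right)^{2} d j - 4 \cdot 1^{2} = 64 d j - 4 = -4 + 64 d j$)
$\left(U{\left(18,7 \right)} + 275\right) - 124 = \left(\left(-4 + 64 \cdot 18 \cdot 7\right) + 275\right) - 124 = \left(\left(-4 + 8064\right) + 275\right) + \left(-141 + 17\right) = \left(8060 + 275\right) - 124 = 8335 - 124 = 8211$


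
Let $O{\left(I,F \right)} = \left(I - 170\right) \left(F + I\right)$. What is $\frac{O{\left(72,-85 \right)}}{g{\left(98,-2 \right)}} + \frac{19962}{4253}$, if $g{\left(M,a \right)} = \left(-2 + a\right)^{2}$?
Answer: $\frac{2868857}{34024} \approx 84.319$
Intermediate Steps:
$O{\left(I,F \right)} = \left(-170 + I\right) \left(F + I\right)$
$\frac{O{\left(72,-85 \right)}}{g{\left(98,-2 \right)}} + \frac{19962}{4253} = \frac{72^{2} - -14450 - 12240 - 6120}{\left(-2 - 2\right)^{2}} + \frac{19962}{4253} = \frac{5184 + 14450 - 12240 - 6120}{\left(-4\right)^{2}} + 19962 \cdot \frac{1}{4253} = \frac{1274}{16} + \frac{19962}{4253} = 1274 \cdot \frac{1}{16} + \frac{19962}{4253} = \frac{637}{8} + \frac{19962}{4253} = \frac{2868857}{34024}$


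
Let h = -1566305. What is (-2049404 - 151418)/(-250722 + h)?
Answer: 2200822/1817027 ≈ 1.2112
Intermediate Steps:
(-2049404 - 151418)/(-250722 + h) = (-2049404 - 151418)/(-250722 - 1566305) = -2200822/(-1817027) = -2200822*(-1/1817027) = 2200822/1817027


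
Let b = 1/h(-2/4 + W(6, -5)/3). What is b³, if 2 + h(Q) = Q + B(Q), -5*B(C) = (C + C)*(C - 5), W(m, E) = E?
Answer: -91125/101847563 ≈ -0.00089472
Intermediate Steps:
B(C) = -2*C*(-5 + C)/5 (B(C) = -(C + C)*(C - 5)/5 = -2*C*(-5 + C)/5)
h(Q) = -2 + Q + 2*Q*(5 - Q)/5 (h(Q) = -2 + (Q + 2*Q*(5 - Q)/5) = -2 + Q + 2*Q*(5 - Q)/5)
b = -45/467 (b = 1/(-2 + 3*(-2/4 - 5/3) - 2*(-2/4 - 5/3)²/5) = 1/(-2 + 3*(-2*¼ - 5*⅓) - 2*(-2*¼ - 5*⅓)²/5) = 1/(-2 + 3*(-½ - 5/3) - 2*(-½ - 5/3)²/5) = 1/(-2 + 3*(-13/6) - 2*(-13/6)²/5) = 1/(-2 - 13/2 - ⅖*169/36) = 1/(-2 - 13/2 - 169/90) = 1/(-467/45) = -45/467 ≈ -0.096360)
b³ = (-45/467)³ = -91125/101847563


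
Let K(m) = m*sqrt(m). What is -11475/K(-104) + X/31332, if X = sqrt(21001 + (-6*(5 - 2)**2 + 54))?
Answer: sqrt(21001)/31332 - 11475*I*sqrt(26)/5408 ≈ 0.0046252 - 10.819*I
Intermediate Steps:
K(m) = m**(3/2)
X = sqrt(21001) (X = sqrt(21001 + (-6*3**2 + 54)) = sqrt(21001 + (-6*9 + 54)) = sqrt(21001 + (-54 + 54)) = sqrt(21001 + 0) = sqrt(21001) ≈ 144.92)
-11475/K(-104) + X/31332 = -11475*I*sqrt(26)/5408 + sqrt(21001)/31332 = sqrt(21001)/31332 - 11475*I*sqrt(26)/5408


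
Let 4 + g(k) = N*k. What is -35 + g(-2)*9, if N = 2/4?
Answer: -80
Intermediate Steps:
N = ½ (N = 2*(¼) = ½ ≈ 0.50000)
g(k) = -4 + k/2
-35 + g(-2)*9 = -35 + (-4 + (½)*(-2))*9 = -35 + (-4 - 1)*9 = -35 - 5*9 = -35 - 45 = -80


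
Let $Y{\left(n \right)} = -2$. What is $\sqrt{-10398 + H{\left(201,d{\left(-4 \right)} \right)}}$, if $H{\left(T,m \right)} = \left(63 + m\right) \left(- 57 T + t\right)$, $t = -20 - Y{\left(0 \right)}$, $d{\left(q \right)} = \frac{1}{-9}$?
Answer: $4 i \sqrt{45753} \approx 855.6 i$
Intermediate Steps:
$d{\left(q \right)} = - \frac{1}{9}$
$t = -18$ ($t = -20 - -2 = -20 + 2 = -18$)
$H{\left(T,m \right)} = \left(-18 - 57 T\right) \left(63 + m\right)$ ($H{\left(T,m \right)} = \left(63 + m\right) \left(- 57 T - 18\right) = \left(63 + m\right) \left(-18 - 57 T\right) = \left(-18 - 57 T\right) \left(63 + m\right)$)
$\sqrt{-10398 + H{\left(201,d{\left(-4 \right)} \right)}} = \sqrt{-10398 - \left(722923 - 1273\right)} = \sqrt{-10398 + \left(-1134 - 721791 + 2 + 1273\right)} = \sqrt{-10398 - 721650} = \sqrt{-732048} = 4 i \sqrt{45753}$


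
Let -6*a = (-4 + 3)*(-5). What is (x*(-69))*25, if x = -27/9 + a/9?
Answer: 96025/18 ≈ 5334.7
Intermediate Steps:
a = -5/6 (a = -(-4 + 3)*(-5)/6 = -(-1)*(-5)/6 = -1/6*5 = -5/6 ≈ -0.83333)
x = -167/54 (x = -27/9 - 5/6/9 = -27*1/9 - 5/6*1/9 = -3 - 5/54 = -167/54 ≈ -3.0926)
(x*(-69))*25 = -167/54*(-69)*25 = (3841/18)*25 = 96025/18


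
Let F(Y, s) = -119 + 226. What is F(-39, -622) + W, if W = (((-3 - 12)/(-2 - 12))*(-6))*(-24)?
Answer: 1829/7 ≈ 261.29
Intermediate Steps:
F(Y, s) = 107
W = 1080/7 (W = (-15/(-14)*(-6))*(-24) = (-15*(-1/14)*(-6))*(-24) = ((15/14)*(-6))*(-24) = -45/7*(-24) = 1080/7 ≈ 154.29)
F(-39, -622) + W = 107 + 1080/7 = 1829/7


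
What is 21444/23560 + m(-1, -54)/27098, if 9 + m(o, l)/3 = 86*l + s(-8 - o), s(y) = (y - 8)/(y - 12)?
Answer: 31533909/79803610 ≈ 0.39514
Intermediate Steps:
s(y) = (-8 + y)/(-12 + y)
m(o, l) = -27 + 258*l + 3*(-16 - o)/(-20 - o) (m(o, l) = -27 + 3*(86*l + (-8 + (-8 - o))/(-12 + (-8 - o))) = -27 + 3*(86*l + (-16 - o)/(-20 - o)) = -27 + (258*l + 3*(-16 - o)/(-20 - o)) = -27 + 258*l + 3*(-16 - o)/(-20 - o))
21444/23560 + m(-1, -54)/27098 = 21444/23560 + (6*(-82 - 4*(-1) + 860*(-54) + 43*(-54)*(-1))/(20 - 1))/27098 = 21444*(1/23560) + (6*(-82 + 4 - 46440 + 2322)/19)*(1/27098) = 5361/5890 + (6*(1/19)*(-44196))*(1/27098) = 5361/5890 - 265176/19*1/27098 = 5361/5890 - 132588/257431 = 31533909/79803610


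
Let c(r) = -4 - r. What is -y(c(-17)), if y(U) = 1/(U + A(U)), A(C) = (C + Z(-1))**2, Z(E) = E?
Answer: -1/157 ≈ -0.0063694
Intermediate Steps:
A(C) = (-1 + C)**2 (A(C) = (C - 1)**2 = (-1 + C)**2)
y(U) = 1/(U + (-1 + U)**2)
-y(c(-17)) = -1/((-4 - 1*(-17)) + (-1 + (-4 - 1*(-17)))**2) = -1/((-4 + 17) + (-1 + (-4 + 17))**2) = -1/(13 + (-1 + 13)**2) = -1/(13 + 12**2) = -1/(13 + 144) = -1/157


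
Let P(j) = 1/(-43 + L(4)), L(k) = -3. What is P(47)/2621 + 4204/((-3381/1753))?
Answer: -38631506251/17723202 ≈ -2179.7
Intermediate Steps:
P(j) = -1/46 (P(j) = 1/(-43 - 3) = 1/(-46) = -1/46)
P(47)/2621 + 4204/((-3381/1753)) = -1/46/2621 + 4204/((-3381/1753)) = -1/46*1/2621 + 4204/((-3381*1/1753)) = -1/120566 + 4204/(-3381/1753) = -1/120566 + 4204*(-1753/3381) = -1/120566 - 7369612/3381 = -38631506251/17723202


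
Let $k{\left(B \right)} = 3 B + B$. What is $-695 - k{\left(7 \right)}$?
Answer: $-723$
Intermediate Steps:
$k{\left(B \right)} = 4 B$
$-695 - k{\left(7 \right)} = -695 - 4 \cdot 7 = -695 - 28 = -723$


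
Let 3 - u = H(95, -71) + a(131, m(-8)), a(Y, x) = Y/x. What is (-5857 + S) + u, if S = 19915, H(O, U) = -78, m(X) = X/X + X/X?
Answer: 28147/2 ≈ 14074.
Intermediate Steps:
m(X) = 2 (m(X) = 1 + 1 = 2)
u = 31/2 (u = 3 - (-78 + 131/2) = 3 - 1*(-25/2) = 3 + 25/2 = 31/2 ≈ 15.500)
(-5857 + S) + u = (-5857 + 19915) + 31/2 = 14058 + 31/2 = 28147/2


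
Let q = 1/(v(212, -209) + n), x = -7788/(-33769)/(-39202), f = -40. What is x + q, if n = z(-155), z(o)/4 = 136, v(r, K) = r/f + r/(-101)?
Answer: 666414811192/358731300694423 ≈ 0.0018577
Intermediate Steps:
v(r, K) = -141*r/4040 (v(r, K) = r/(-40) + r/(-101) = r*(-1/40) + r*(-1/101) = -r/40 - r/101 = -141*r/4040)
z(o) = 544 (z(o) = 4*136 = 544)
n = 544
x = -3894/661906169 (x = -7788*(-1/33769)*(-1/39202) = (7788/33769)*(-1/39202) = -3894/661906169 ≈ -5.8830e-6)
q = 1010/541967 (q = 1/(-141/4040*212 + 544) = 1/(-7473/1010 + 544) = 1/(541967/1010) = 1010/541967 ≈ 0.0018636)
x + q = -3894/661906169 + 1010/541967 = 666414811192/358731300694423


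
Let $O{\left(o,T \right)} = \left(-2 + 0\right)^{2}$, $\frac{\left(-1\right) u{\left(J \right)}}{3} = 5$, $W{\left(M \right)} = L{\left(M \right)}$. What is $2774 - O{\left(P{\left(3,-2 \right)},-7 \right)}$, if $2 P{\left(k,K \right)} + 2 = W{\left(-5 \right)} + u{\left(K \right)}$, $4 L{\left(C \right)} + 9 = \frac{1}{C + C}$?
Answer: $2770$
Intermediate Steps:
$L{\left(C \right)} = - \frac{9}{4} + \frac{1}{8 C}$ ($L{\left(C \right)} = - \frac{9}{4} + \frac{1}{4 \left(C + C\right)} = - \frac{9}{4} + \frac{1}{4 \cdot 2 C} = - \frac{9}{4} + \frac{\frac{1}{2} \frac{1}{C}}{4} = - \frac{9}{4} + \frac{1}{8 C}$)
$W{\left(M \right)} = \frac{1 - 18 M}{8 M}$
$u{\left(J \right)} = -15$ ($u{\left(J \right)} = \left(-3\right) 5 = -15$)
$P{\left(k,K \right)} = - \frac{771}{80}$ ($P{\left(k,K \right)} = -1 + \frac{\frac{1 - -90}{8 \left(-5\right)} - 15}{2} = -1 + \frac{\frac{1}{8} \left(- \frac{1}{5}\right) \left(1 + 90\right) - 15}{2} = -1 + \frac{\frac{1}{8} \left(- \frac{1}{5}\right) 91 - 15}{2} = -1 + \frac{- \frac{91}{40} - 15}{2} = -1 + \frac{1}{2} \left(- \frac{691}{40}\right) = -1 - \frac{691}{80} = - \frac{771}{80}$)
$O{\left(o,T \right)} = 4$ ($O{\left(o,T \right)} = \left(-2\right)^{2} = 4$)
$2774 - O{\left(P{\left(3,-2 \right)},-7 \right)} = 2774 - 4 = 2770$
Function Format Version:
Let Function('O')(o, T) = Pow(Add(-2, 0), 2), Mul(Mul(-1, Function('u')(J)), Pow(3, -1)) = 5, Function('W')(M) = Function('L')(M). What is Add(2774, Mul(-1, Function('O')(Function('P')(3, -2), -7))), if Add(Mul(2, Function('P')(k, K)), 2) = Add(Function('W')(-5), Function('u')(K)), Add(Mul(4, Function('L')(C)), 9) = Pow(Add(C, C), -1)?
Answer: 2770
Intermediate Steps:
Function('L')(C) = Add(Rational(-9, 4), Mul(Rational(1, 8), Pow(C, -1))) (Function('L')(C) = Add(Rational(-9, 4), Mul(Rational(1, 4), Pow(Add(C, C), -1))) = Add(Rational(-9, 4), Mul(Rational(1, 4), Pow(Mul(2, C), -1))) = Add(Rational(-9, 4), Mul(Rational(1, 4), Mul(Rational(1, 2), Pow(C, -1)))) = Add(Rational(-9, 4), Mul(Rational(1, 8), Pow(C, -1))))
Function('W')(M) = Mul(Rational(1, 8), Pow(M, -1), Add(1, Mul(-18, M)))
Function('u')(J) = -15 (Function('u')(J) = Mul(-3, 5) = -15)
Function('P')(k, K) = Rational(-771, 80) (Function('P')(k, K) = Add(-1, Mul(Rational(1, 2), Add(Mul(Rational(1, 8), Pow(-5, -1), Add(1, Mul(-18, -5))), -15))) = Add(-1, Mul(Rational(1, 2), Add(Mul(Rational(1, 8), Rational(-1, 5), Add(1, 90)), -15))) = Add(-1, Mul(Rational(1, 2), Add(Mul(Rational(1, 8), Rational(-1, 5), 91), -15))) = Add(-1, Mul(Rational(1, 2), Add(Rational(-91, 40), -15))) = Add(-1, Mul(Rational(1, 2), Rational(-691, 40))) = Add(-1, Rational(-691, 80)) = Rational(-771, 80))
Function('O')(o, T) = 4 (Function('O')(o, T) = Pow(-2, 2) = 4)
Add(2774, Mul(-1, Function('O')(Function('P')(3, -2), -7))) = Add(2774, Mul(-1, 4)) = Add(2774, -4) = 2770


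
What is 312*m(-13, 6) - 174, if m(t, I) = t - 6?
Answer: -6102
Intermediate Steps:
m(t, I) = -6 + t
312*m(-13, 6) - 174 = 312*(-6 - 13) - 174 = 312*(-19) - 174 = -5928 - 174 = -6102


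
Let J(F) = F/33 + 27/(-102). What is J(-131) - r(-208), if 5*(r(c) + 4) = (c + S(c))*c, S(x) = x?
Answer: -97085731/5610 ≈ -17306.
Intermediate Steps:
J(F) = -9/34 + F/33 (J(F) = F*(1/33) + 27*(-1/102) = F/33 - 9/34 = -9/34 + F/33)
r(c) = -4 + 2*c**2/5 (r(c) = -4 + ((c + c)*c)/5 = -4 + ((2*c)*c)/5 = -4 + (2*c**2)/5 = -4 + 2*c**2/5)
J(-131) - r(-208) = (-9/34 + (1/33)*(-131)) - (-4 + (2/5)*(-208)**2) = (-9/34 - 131/33) - (-4 + (2/5)*43264) = -4751/1122 - (-4 + 86528/5) = -4751/1122 - 1*86508/5 = -4751/1122 - 86508/5 = -97085731/5610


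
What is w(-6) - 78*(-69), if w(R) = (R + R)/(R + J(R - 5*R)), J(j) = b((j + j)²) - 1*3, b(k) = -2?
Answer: 59214/11 ≈ 5383.1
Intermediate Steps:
J(j) = -5 (J(j) = -2 - 1*3 = -2 - 3 = -5)
w(R) = 2*R/(-5 + R) (w(R) = (R + R)/(R - 5) = (2*R)/(-5 + R) = 2*R/(-5 + R))
w(-6) - 78*(-69) = 2*(-6)/(-5 - 6) - 78*(-69) = 2*(-6)/(-11) + 5382 = 2*(-6)*(-1/11) + 5382 = 12/11 + 5382 = 59214/11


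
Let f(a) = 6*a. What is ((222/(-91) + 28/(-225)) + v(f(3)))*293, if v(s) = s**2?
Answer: 1928350786/20475 ≈ 94181.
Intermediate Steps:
((222/(-91) + 28/(-225)) + v(f(3)))*293 = ((222/(-91) + 28/(-225)) + (6*3)**2)*293 = ((222*(-1/91) + 28*(-1/225)) + 18**2)*293 = ((-222/91 - 28/225) + 324)*293 = (-52498/20475 + 324)*293 = (6581402/20475)*293 = 1928350786/20475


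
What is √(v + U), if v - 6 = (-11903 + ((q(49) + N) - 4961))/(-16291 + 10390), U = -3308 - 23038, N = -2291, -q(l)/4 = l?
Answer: I*√917092048089/5901 ≈ 162.29*I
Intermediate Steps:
q(l) = -4*l
U = -26346
v = 54757/5901 (v = 6 + (-11903 + ((-4*49 - 2291) - 4961))/(-16291 + 10390) = 6 + (-11903 + ((-196 - 2291) - 4961))/(-5901) = 6 + (-11903 + (-2487 - 4961))*(-1/5901) = 6 + (-11903 - 7448)*(-1/5901) = 6 - 19351*(-1/5901) = 6 + 19351/5901 = 54757/5901 ≈ 9.2793)
√(v + U) = √(54757/5901 - 26346) = √(-155412989/5901) = I*√917092048089/5901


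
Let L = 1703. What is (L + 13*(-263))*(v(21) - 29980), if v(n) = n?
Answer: 51409644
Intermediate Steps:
(L + 13*(-263))*(v(21) - 29980) = (1703 + 13*(-263))*(21 - 29980) = (1703 - 3419)*(-29959) = -1716*(-29959) = 51409644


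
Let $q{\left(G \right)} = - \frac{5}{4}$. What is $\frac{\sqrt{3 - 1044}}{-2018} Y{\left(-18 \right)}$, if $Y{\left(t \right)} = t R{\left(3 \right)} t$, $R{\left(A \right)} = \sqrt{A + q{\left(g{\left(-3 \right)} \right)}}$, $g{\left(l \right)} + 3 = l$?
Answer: $- \frac{81 i \sqrt{7287}}{1009} \approx - 6.8528 i$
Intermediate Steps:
$g{\left(l \right)} = -3 + l$
$q{\left(G \right)} = - \frac{5}{4}$ ($q{\left(G \right)} = \left(-5\right) \frac{1}{4} = - \frac{5}{4}$)
$R{\left(A \right)} = \sqrt{- \frac{5}{4} + A}$ ($R{\left(A \right)} = \sqrt{A - \frac{5}{4}} = \sqrt{- \frac{5}{4} + A}$)
$Y{\left(t \right)} = \frac{\sqrt{7} t^{2}}{2}$ ($Y{\left(t \right)} = t \frac{\sqrt{-5 + 4 \cdot 3}}{2} t = t \frac{\sqrt{-5 + 12}}{2} t = t \frac{\sqrt{7}}{2} t = \frac{t \sqrt{7}}{2} t = \frac{\sqrt{7} t^{2}}{2}$)
$\frac{\sqrt{3 - 1044}}{-2018} Y{\left(-18 \right)} = \frac{\sqrt{3 - 1044}}{-2018} \frac{\sqrt{7} \left(-18\right)^{2}}{2} = \sqrt{-1041} \left(- \frac{1}{2018}\right) \frac{1}{2} \sqrt{7} \cdot 324 = i \sqrt{1041} \left(- \frac{1}{2018}\right) 162 \sqrt{7} = - \frac{i \sqrt{1041}}{2018} \cdot 162 \sqrt{7} = - \frac{81 i \sqrt{7287}}{1009}$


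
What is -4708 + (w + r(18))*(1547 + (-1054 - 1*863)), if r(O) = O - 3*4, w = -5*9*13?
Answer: 209522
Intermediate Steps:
w = -585 (w = -45*13 = -585)
r(O) = -12 + O (r(O) = O - 12 = -12 + O)
-4708 + (w + r(18))*(1547 + (-1054 - 1*863)) = -4708 + (-585 + (-12 + 18))*(1547 + (-1054 - 1*863)) = -4708 + (-585 + 6)*(1547 + (-1054 - 863)) = -4708 - 579*(1547 - 1917) = -4708 - 579*(-370) = -4708 + 214230 = 209522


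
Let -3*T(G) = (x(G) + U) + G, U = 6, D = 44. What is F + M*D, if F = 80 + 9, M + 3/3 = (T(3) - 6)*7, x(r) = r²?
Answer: -3651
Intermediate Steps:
T(G) = -2 - G/3 - G²/3 (T(G) = -((G² + 6) + G)/3 = -((6 + G²) + G)/3 = -(6 + G + G²)/3 = -2 - G/3 - G²/3)
M = -85 (M = -1 + ((-2 - ⅓*3 - ⅓*3²) - 6)*7 = -1 + ((-2 - 1 - ⅓*9) - 6)*7 = -1 + ((-2 - 1 - 3) - 6)*7 = -1 + (-6 - 6)*7 = -1 - 12*7 = -1 - 84 = -85)
F = 89
F + M*D = 89 - 85*44 = 89 - 3740 = -3651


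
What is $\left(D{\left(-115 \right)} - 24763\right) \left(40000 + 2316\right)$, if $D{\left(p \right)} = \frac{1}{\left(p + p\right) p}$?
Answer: $- \frac{13858095382142}{13225} \approx -1.0479 \cdot 10^{9}$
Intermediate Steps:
$D{\left(p \right)} = \frac{1}{2 p^{2}}$ ($D{\left(p \right)} = \frac{1}{2 p p} = \frac{\frac{1}{2} \frac{1}{p}}{p} = \frac{1}{2 p^{2}}$)
$\left(D{\left(-115 \right)} - 24763\right) \left(40000 + 2316\right) = \left(\frac{1}{2 \cdot 13225} - 24763\right) \left(40000 + 2316\right) = \left(\frac{1}{2} \cdot \frac{1}{13225} - 24763\right) 42316 = \left(\frac{1}{26450} - 24763\right) 42316 = \left(- \frac{654981349}{26450}\right) 42316 = - \frac{13858095382142}{13225}$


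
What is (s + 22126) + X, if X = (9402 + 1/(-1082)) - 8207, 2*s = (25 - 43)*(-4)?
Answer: 25272273/1082 ≈ 23357.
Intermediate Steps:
s = 36 (s = ((25 - 43)*(-4))/2 = (-18*(-4))/2 = (½)*72 = 36)
X = 1292989/1082 (X = (9402 - 1/1082) - 8207 = 10172963/1082 - 8207 = 1292989/1082 ≈ 1195.0)
(s + 22126) + X = (36 + 22126) + 1292989/1082 = 22162 + 1292989/1082 = 25272273/1082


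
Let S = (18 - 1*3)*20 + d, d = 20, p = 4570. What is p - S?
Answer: 4250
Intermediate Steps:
S = 320 (S = (18 - 1*3)*20 + 20 = (18 - 3)*20 + 20 = 15*20 + 20 = 300 + 20 = 320)
p - S = 4570 - 1*320 = 4570 - 320 = 4250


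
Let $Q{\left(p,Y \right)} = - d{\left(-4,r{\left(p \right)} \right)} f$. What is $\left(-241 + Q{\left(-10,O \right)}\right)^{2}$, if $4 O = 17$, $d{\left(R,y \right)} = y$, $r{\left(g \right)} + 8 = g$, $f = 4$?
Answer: $28561$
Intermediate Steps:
$r{\left(g \right)} = -8 + g$
$O = \frac{17}{4}$ ($O = \frac{1}{4} \cdot 17 = \frac{17}{4} \approx 4.25$)
$Q{\left(p,Y \right)} = 32 - 4 p$ ($Q{\left(p,Y \right)} = - (-8 + p) 4 = \left(8 - p\right) 4 = 32 - 4 p$)
$\left(-241 + Q{\left(-10,O \right)}\right)^{2} = \left(-241 + \left(32 - -40\right)\right)^{2} = \left(-241 + \left(32 + 40\right)\right)^{2} = \left(-241 + 72\right)^{2} = \left(-169\right)^{2} = 28561$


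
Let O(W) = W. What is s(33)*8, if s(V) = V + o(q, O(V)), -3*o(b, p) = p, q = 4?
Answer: 176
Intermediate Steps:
o(b, p) = -p/3
s(V) = 2*V/3 (s(V) = V - V/3 = 2*V/3)
s(33)*8 = ((⅔)*33)*8 = 22*8 = 176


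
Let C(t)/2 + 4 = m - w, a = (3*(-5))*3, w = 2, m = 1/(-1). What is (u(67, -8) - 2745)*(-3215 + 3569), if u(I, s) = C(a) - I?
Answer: -1000404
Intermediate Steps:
m = -1
a = -45 (a = -15*3 = -45)
C(t) = -14 (C(t) = -8 + 2*(-1 - 1*2) = -8 + 2*(-1 - 2) = -8 + 2*(-3) = -8 - 6 = -14)
u(I, s) = -14 - I
(u(67, -8) - 2745)*(-3215 + 3569) = ((-14 - 1*67) - 2745)*(-3215 + 3569) = ((-14 - 67) - 2745)*354 = (-81 - 2745)*354 = -2826*354 = -1000404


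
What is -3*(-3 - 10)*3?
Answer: 117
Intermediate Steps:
-3*(-3 - 10)*3 = -3*(-13)*3 = 39*3 = 117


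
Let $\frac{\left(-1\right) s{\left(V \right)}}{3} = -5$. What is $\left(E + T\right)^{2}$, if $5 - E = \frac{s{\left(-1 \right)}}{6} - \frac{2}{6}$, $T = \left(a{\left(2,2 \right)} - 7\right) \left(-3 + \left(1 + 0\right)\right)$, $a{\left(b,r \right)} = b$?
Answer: $\frac{5929}{36} \approx 164.69$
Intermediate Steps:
$s{\left(V \right)} = 15$ ($s{\left(V \right)} = \left(-3\right) \left(-5\right) = 15$)
$T = 10$ ($T = \left(2 - 7\right) \left(-3 + \left(1 + 0\right)\right) = - 5 \left(-3 + 1\right) = \left(-5\right) \left(-2\right) = 10$)
$E = \frac{17}{6}$ ($E = 5 - \left(\frac{15}{6} - \frac{2}{6}\right) = 5 - \left(15 \cdot \frac{1}{6} - \frac{1}{3}\right) = 5 - \left(\frac{5}{2} - \frac{1}{3}\right) = 5 - \frac{13}{6} = \frac{17}{6} \approx 2.8333$)
$\left(E + T\right)^{2} = \left(\frac{17}{6} + 10\right)^{2} = \left(\frac{77}{6}\right)^{2} = \frac{5929}{36}$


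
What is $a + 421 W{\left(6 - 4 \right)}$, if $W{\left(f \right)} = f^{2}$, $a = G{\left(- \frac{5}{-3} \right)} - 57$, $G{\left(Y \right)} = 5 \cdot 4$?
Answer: $1647$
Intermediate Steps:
$G{\left(Y \right)} = 20$
$a = -37$ ($a = 20 - 57 = -37$)
$a + 421 W{\left(6 - 4 \right)} = -37 + 421 \left(6 - 4\right)^{2} = -37 + 421 \cdot 2^{2} = -37 + 421 \cdot 4 = -37 + 1684 = 1647$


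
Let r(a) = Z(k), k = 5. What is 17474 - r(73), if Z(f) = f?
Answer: 17469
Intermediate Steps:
r(a) = 5
17474 - r(73) = 17474 - 1*5 = 17474 - 5 = 17469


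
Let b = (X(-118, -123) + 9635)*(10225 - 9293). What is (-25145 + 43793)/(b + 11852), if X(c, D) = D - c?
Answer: 4662/2246753 ≈ 0.0020750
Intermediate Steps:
b = 8975160 (b = ((-123 - 1*(-118)) + 9635)*(10225 - 9293) = ((-123 + 118) + 9635)*932 = (-5 + 9635)*932 = 9630*932 = 8975160)
(-25145 + 43793)/(b + 11852) = (-25145 + 43793)/(8975160 + 11852) = 18648/8987012 = 18648*(1/8987012) = 4662/2246753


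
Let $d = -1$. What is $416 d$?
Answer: $-416$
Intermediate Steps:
$416 d = 416 \left(-1\right) = -416$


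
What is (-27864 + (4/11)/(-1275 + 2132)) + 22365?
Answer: -51839069/9427 ≈ -5499.0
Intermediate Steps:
(-27864 + (4/11)/(-1275 + 2132)) + 22365 = (-27864 + (4*(1/11))/857) + 22365 = (-27864 + (1/857)*(4/11)) + 22365 = (-27864 + 4/9427) + 22365 = -262673924/9427 + 22365 = -51839069/9427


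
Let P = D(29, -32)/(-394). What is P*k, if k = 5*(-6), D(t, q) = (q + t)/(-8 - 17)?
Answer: 9/985 ≈ 0.0091370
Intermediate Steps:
D(t, q) = -q/25 - t/25 (D(t, q) = (q + t)/(-25) = (q + t)*(-1/25) = -q/25 - t/25)
k = -30
P = -3/9850 (P = (-1/25*(-32) - 1/25*29)/(-394) = (32/25 - 29/25)*(-1/394) = (3/25)*(-1/394) = -3/9850 ≈ -0.00030457)
P*k = -3/9850*(-30) = 9/985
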